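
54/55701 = 2/2063≈0.000969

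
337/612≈0.551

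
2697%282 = 159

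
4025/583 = 6 + 527/583 ≈ 6.90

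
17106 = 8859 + 8247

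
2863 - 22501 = -19638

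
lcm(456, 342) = 1368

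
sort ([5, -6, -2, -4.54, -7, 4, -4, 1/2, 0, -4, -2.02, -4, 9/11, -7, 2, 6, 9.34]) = [-7, -7, -6, -4.54, -4, -4, -4, -2.02, -2, 0, 1/2, 9/11, 2, 4, 5, 6, 9.34]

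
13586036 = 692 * 19633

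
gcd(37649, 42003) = 1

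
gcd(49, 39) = 1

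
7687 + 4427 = 12114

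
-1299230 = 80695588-81994818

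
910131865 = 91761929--818369936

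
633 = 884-251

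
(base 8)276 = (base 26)78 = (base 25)7f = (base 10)190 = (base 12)13a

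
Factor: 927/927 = 1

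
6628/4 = 1657 = 1657.00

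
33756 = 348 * 97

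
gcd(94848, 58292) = 988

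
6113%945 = 443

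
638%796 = 638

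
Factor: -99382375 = -1 * 5^3 * 241^1 * 3299^1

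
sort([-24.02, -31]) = [-31, -24.02]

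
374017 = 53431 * 7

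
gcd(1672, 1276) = 44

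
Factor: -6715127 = -1*31^1*216617^1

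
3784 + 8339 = 12123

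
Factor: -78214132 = -1*2^2*19553533^1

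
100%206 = 100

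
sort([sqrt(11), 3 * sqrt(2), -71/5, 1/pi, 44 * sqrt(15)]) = [-71/5, 1/pi, sqrt(11), 3 * sqrt(2), 44 * sqrt(15)]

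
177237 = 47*3771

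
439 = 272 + 167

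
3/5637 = 1/1879≈0.000532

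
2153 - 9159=-7006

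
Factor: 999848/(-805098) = -1 * 2^2 * 3^(-1) * 7^(-1) * 29^(-1) * 661^(-1) * 124981^1 = -499924/402549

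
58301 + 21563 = 79864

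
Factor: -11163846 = -1*2^1*3^1*1860641^1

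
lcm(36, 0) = 0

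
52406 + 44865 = 97271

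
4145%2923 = 1222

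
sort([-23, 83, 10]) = [-23, 10, 83]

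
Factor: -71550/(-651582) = 3^1*5^2*683^(-1) = 75/683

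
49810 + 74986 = 124796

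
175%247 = 175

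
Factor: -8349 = -1 * 3^1 * 11^2 * 23^1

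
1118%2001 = 1118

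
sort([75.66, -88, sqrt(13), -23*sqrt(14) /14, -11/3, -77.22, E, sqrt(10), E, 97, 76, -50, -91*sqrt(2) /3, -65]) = [-88, -77.22, -65, -50, -91*sqrt(2) /3, -23*sqrt(14) /14, -11/3, E, E, sqrt(10), sqrt(13), 75.66, 76, 97]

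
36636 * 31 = 1135716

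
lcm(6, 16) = 48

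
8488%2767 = 187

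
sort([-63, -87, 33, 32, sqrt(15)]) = [-87, -63, sqrt(15), 32, 33]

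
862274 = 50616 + 811658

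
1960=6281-4321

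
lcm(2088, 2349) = 18792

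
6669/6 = 1111 + 1/2 = 1111.50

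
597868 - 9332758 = -8734890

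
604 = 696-92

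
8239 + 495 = 8734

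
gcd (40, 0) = 40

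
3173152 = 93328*34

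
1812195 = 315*5753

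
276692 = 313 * 884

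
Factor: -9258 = -1 * 2^1 * 3^1 * 1543^1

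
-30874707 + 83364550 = 52489843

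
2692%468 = 352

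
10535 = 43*245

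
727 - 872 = -145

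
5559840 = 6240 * 891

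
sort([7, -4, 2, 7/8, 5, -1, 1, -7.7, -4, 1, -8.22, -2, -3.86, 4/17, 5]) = [-8.22, -7.7, -4, -4, -3.86, -2, -1, 4/17, 7/8, 1, 1, 2, 5, 5, 7]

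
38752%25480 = 13272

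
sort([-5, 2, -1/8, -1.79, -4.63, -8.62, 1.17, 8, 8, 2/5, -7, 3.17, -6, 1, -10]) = [-10, -8.62, -7, -6, -5, -4.63, -1.79, -1/8, 2/5, 1, 1.17, 2, 3.17, 8, 8]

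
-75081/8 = -9385 - 1/8 ≈ -9385.13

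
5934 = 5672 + 262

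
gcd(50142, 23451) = 3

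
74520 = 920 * 81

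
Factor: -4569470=-1*2^1*5^1*397^1*1151^1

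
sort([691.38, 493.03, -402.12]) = [-402.12, 493.03, 691.38]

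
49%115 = 49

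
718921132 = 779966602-61045470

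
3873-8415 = -4542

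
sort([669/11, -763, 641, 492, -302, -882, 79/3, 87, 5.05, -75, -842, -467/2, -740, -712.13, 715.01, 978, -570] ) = [-882, -842, -763, -740, -712.13, -570, -302, -467/2, -75, 5.05, 79/3, 669/11, 87, 492, 641, 715.01, 978] 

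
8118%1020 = 978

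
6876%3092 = 692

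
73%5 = 3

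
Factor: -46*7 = -1*2^1*7^1*23^1 = -322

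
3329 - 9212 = -5883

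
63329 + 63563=126892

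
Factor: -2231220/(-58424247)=2^2 * 3^(-5) * 5^1 * 7^(-1) * 41^1 * 107^(-2) * 907^1=743740/19474749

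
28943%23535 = 5408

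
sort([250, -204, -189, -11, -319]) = [-319, -204, -189, -11, 250]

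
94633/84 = 1126 + 7/12 ≈ 1126.58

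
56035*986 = 55250510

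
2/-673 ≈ -0.00297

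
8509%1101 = 802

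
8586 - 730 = 7856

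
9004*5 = 45020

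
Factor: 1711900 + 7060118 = 2^1 * 3^1 * 89^1 * 16427^1 = 8772018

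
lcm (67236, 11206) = 67236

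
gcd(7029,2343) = 2343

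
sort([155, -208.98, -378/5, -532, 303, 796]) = [-532, -208.98, -378/5, 155, 303, 796]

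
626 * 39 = 24414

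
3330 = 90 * 37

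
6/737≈0.00814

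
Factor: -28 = -1*2^2*7^1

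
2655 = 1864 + 791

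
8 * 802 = 6416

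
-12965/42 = -308 - 29/42 ≈ -308.69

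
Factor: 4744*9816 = 2^6*3^1*409^1*593^1 = 46567104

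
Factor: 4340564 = 2^2*1085141^1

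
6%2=0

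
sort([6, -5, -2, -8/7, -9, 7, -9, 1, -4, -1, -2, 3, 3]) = [-9, -9, -5, -4, -2, -2, -8/7, -1, 1, 3, 3, 6, 7]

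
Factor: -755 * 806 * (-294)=2^2 * 3^1 * 5^1 * 7^2 * 13^1 * 31^1 * 151^1=178907820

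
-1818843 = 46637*(-39)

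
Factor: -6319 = -1*71^1*89^1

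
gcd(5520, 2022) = 6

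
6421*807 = 5181747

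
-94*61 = -5734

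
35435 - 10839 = 24596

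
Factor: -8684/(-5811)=2^2*3^(-1)*149^(-1)*167^1=668/447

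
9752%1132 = 696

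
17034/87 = 5678/29 ≈ 195.79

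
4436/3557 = 1 + 879/3557 ≈ 1.25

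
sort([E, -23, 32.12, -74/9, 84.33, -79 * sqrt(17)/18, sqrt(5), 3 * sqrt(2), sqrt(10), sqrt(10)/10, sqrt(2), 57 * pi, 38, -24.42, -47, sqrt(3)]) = [-47, -24.42, -23, -79 * sqrt(17)/18, -74/9, sqrt(10)/10, sqrt(2), sqrt(3), sqrt(5), E, sqrt(10), 3 * sqrt(2), 32.12, 38, 84.33, 57 * pi]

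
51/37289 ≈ 0.00137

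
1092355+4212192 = 5304547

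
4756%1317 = 805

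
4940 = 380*13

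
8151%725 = 176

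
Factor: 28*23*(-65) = -1*2^2*5^1*7^1*13^1*23^1 = -41860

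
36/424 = 9/106 ≈ 0.0849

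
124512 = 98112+26400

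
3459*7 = 24213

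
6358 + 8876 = 15234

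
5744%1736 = 536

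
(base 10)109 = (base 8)155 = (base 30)3j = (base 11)9a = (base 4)1231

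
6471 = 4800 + 1671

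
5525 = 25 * 221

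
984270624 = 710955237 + 273315387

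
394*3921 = 1544874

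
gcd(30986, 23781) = 1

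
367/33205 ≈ 0.0111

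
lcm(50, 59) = 2950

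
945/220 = 189/44 ≈ 4.30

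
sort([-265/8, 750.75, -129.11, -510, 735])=[-510, -129.11, -265/8, 735, 750.75]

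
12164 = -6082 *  (-2)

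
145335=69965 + 75370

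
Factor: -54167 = -1 * 54167^1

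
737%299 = 139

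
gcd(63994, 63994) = 63994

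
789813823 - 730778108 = 59035715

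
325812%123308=79196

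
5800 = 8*725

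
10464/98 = 106 + 38/49 ≈ 106.78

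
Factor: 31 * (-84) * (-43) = 2^2 * 3^1 * 7^1 * 31^1 * 43^1 = 111972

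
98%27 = 17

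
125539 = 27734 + 97805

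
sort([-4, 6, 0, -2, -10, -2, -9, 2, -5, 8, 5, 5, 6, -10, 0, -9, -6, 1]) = [-10, -10, -9, -9, -6, -5, -4, -2, -2, 0, 0, 1, 2, 5, 5, 6, 6, 8]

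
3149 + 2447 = 5596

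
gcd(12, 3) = 3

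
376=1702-1326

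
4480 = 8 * 560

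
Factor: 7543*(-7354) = -1*2^1*19^1*397^1*3677^1 = -55471222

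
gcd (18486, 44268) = 6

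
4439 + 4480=8919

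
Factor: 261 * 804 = 2^2 * 3^3 * 29^1 * 67^1 = 209844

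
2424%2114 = 310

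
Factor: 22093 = 22093^1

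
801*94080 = 75358080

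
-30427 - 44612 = -75039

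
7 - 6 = 1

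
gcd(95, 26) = 1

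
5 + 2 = 7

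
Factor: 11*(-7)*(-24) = 2^3*3^1*7^1*11^1 = 1848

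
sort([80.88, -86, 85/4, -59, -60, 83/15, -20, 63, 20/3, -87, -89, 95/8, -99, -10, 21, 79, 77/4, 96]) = [-99, -89, -87, -86, -60, -59, -20, -10, 83/15, 20/3, 95/8, 77/4, 21, 85/4, 63, 79, 80.88, 96]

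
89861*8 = 718888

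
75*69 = 5175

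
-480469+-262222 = -742691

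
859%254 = 97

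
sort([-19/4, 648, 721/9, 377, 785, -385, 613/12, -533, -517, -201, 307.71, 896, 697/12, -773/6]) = [-533, -517, -385, -201, -773/6, -19/4, 613/12, 697/12, 721/9, 307.71, 377, 648, 785, 896]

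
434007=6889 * 63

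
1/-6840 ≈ -0.000146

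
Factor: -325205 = -1*5^1*193^1*337^1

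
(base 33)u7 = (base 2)1111100101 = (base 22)217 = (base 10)997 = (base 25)1em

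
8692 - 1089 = 7603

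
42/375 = 14/125 = 0.112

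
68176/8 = 8522 = 8522.00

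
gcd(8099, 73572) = 1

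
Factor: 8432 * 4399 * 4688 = 2^8 * 17^1 * 31^1 * 53^1 * 83^1 * 293^1 = 173889021184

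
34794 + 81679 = 116473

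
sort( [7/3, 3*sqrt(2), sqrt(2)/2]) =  [sqrt(2)/2, 7/3, 3*sqrt(2)]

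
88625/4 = 22156 + 1/4 = 22156.25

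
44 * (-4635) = -203940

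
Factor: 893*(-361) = -1*19^3*47^1 = -322373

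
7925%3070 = 1785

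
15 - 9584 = -9569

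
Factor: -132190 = -1 * 2^1 * 5^1 * 13219^1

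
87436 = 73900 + 13536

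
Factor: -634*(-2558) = 2^2*317^1*1279^1 = 1621772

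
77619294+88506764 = 166126058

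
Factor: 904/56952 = 3^ (-2)*7^ (-1) = 1/63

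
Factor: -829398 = -1*2^1*3^1*137^1*1009^1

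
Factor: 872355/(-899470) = -1*2^(-1)*3^1*13^(-1)*37^(-1)*311^1 = -933/962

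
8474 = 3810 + 4664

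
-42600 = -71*600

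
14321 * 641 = 9179761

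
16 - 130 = -114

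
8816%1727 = 181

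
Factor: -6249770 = -1*2^1*5^1*624977^1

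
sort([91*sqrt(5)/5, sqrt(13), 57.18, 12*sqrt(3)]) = [sqrt(13), 12*sqrt(3), 91*sqrt(5)/5, 57.18]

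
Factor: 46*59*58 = 2^2*23^1*29^1*59^1 = 157412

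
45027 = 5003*9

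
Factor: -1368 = -1 * 2^3 * 3^2 * 19^1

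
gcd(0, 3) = 3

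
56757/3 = 18919 = 18919.00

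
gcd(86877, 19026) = 63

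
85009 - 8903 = 76106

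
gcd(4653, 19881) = 423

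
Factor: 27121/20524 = 2^(-2) * 7^(-1) * 37^1 = 37/28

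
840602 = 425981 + 414621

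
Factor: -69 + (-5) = -1 * 2^1 * 37^1 = -74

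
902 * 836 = 754072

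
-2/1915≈-0.00104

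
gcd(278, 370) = 2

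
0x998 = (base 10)2456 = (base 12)1508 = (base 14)c76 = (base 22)51e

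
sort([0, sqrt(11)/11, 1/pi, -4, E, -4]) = [-4, -4, 0, sqrt(11)/11, 1/pi, E]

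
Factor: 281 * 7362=2^1 * 3^2 * 281^1 * 409^1=2068722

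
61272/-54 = -3404/3 ≈ -1134.67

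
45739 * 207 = 9467973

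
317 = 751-434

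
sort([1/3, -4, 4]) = [-4, 1/3, 4]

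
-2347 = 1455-3802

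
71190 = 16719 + 54471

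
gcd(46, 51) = 1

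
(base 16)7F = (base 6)331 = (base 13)9A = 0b1111111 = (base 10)127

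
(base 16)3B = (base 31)1S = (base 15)3E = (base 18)35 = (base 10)59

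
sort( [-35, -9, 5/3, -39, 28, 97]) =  [-39, -35, -9, 5/3, 28, 97]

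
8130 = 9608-1478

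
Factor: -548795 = -1 * 5^1 * 13^1 * 8443^1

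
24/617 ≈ 0.0389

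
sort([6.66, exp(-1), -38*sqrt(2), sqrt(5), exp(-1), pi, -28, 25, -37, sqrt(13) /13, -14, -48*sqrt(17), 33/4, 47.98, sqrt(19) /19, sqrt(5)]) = [-48*sqrt(17), -38*sqrt(2), -37, -28, -14, sqrt(19) /19, sqrt(13) /13, exp(-1), exp(-1), sqrt(5), sqrt(5), pi, 6.66, 33/4, 25, 47.98]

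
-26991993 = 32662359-59654352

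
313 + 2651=2964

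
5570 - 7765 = -2195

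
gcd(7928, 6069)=1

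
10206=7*1458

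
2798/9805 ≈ 0.285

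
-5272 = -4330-942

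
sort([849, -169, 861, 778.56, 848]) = [-169, 778.56, 848, 849, 861]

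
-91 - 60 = -151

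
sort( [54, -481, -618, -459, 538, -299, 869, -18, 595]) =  [-618, -481, -459, -299, -18, 54, 538, 595, 869]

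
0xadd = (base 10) 2781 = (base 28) 3f9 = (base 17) 9aa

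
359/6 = 59 + 5/6≈59.83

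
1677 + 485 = 2162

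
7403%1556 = 1179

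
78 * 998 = 77844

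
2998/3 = 999+1/3 ≈ 999.33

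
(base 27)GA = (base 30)EM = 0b110111010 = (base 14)238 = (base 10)442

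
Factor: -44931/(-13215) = 5^(-1) * 17^1 = 17/5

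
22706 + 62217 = 84923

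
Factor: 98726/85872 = 2^(-3)*3^(-1)*1789^(-1)*49363^1 = 49363/42936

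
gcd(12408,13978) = 2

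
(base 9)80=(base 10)72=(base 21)39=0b1001000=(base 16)48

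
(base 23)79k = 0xf5a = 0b111101011010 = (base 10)3930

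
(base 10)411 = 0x19b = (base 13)258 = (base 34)c3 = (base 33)cf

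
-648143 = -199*3257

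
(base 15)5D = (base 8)130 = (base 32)2O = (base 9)107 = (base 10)88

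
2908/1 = 2908 = 2908.00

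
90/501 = 30/167 ≈ 0.180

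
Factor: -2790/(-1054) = 3^2 * 5^1 * 17^(-1) = 45/17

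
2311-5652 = -3341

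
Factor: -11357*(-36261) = 3^3*17^1*41^1*79^1*277^1 = 411816177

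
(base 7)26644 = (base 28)94i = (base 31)7ep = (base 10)7186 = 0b1110000010010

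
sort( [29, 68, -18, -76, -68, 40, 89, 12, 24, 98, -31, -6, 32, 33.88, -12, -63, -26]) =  [-76, -68, -63, -31, -26, -18, -12, -6, 12, 24, 29, 32, 33.88, 40, 68, 89, 98]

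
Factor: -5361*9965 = -1*3^1*5^1*1787^1*1993^1 = -53422365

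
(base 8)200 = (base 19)6e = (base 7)242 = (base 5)1003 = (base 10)128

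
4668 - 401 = 4267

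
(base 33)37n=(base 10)3521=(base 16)dc1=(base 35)2ul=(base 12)2055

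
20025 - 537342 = -517317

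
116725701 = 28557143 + 88168558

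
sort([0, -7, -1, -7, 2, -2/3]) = [-7, -7, -1, -2/3, 0, 2]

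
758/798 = 379/399 ≈ 0.950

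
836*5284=4417424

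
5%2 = 1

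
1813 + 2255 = 4068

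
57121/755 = 75 + 496/755≈75.66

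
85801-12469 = 73332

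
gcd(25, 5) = 5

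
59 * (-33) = -1947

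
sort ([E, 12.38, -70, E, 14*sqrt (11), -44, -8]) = [-70, -44, -8, E, E, 12.38, 14*sqrt (11)]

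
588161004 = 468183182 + 119977822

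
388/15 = 25 + 13/15 ≈ 25.87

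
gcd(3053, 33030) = 1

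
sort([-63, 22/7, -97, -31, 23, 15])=[-97, -63, -31, 22/7, 15, 23]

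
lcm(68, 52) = 884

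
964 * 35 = 33740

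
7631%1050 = 281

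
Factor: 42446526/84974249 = 2^1 * 3^1 * 373^(-1) * 409^(-1) * 557^(-1) * 1217^1 * 5813^1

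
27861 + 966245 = 994106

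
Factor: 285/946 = 2^ (-1)*3^1*5^1*11^ (-1)*19^1*43^ (-1)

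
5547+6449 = 11996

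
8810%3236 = 2338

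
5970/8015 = 1194/1603 ≈ 0.745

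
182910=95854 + 87056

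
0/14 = 0 = 0.00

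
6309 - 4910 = 1399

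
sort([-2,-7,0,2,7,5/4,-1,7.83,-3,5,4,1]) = [-7,-3,-2,-1,0,1,5/4,2,4,5,7,7.83]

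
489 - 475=14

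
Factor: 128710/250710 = 3^(-1)*137^(-1)*211^1 = 211/411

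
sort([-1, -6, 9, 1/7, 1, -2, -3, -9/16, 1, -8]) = [-8, -6, -3, -2, -1, -9/16, 1/7, 1, 1, 9]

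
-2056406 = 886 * (-2321)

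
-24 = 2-26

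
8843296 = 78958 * 112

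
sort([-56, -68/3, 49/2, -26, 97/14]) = [-56, -26, -68/3, 97/14, 49/2]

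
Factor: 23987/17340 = 2^(-2) * 3^(-1) * 5^(-1) * 83^1 = 83/60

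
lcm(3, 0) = 0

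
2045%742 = 561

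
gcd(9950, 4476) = 2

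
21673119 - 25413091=-3739972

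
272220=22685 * 12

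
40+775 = 815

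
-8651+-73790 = -82441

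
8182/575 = 14+132/575 ≈ 14.23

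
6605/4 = 1651+1/4 = 1651.25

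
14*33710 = 471940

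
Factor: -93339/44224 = -1 * 2^(-6) * 3^3 * 691^(-1) * 3457^1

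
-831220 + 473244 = -357976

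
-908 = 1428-2336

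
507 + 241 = 748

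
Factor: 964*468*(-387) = -1*2^4*3^4*13^1*43^1*241^1 = -174595824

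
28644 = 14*2046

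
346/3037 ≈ 0.114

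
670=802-132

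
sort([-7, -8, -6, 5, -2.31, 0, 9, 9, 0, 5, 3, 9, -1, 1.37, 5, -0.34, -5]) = [-8, -7, -6, -5, -2.31, -1, -0.34, 0, 0, 1.37, 3, 5, 5, 5, 9, 9, 9]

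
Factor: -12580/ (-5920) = 2^ (-3) * 17^1 = 17/8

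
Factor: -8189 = -1*19^1*431^1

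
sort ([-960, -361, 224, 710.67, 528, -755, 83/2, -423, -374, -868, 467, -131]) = [-960, -868, -755, -423, -374, -361, -131, 83/2, 224, 467, 528, 710.67]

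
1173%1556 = 1173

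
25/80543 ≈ 0.000310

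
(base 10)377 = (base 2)101111001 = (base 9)458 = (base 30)ch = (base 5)3002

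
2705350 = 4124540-1419190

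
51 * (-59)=-3009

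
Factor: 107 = 107^1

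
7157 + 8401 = 15558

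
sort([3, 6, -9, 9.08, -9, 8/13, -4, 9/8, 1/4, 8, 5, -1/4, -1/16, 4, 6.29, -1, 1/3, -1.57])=[-9, -9, -4, -1.57, -1, -1/4, -1/16, 1/4, 1/3, 8/13, 9/8, 3, 4, 5, 6, 6.29, 8, 9.08]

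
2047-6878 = -4831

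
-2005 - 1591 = -3596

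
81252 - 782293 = -701041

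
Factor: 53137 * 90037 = 7^1 * 179^1 * 503^1 * 7591^1 = 4784296069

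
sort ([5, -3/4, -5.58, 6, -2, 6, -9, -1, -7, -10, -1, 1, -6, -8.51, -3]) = [-10, -9, -8.51, -7, -6, -5.58, -3, -2, -1, -1, -3/4, 1, 5, 6, 6]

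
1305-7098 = -5793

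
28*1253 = 35084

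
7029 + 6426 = 13455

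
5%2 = 1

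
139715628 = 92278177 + 47437451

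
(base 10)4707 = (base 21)ae3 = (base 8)11143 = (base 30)56r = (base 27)6c9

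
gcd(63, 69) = 3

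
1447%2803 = 1447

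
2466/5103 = 274/567 ≈ 0.483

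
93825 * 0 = 0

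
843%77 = 73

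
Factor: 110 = 2^1 * 5^1 * 11^1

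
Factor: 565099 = 31^1 * 18229^1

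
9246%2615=1401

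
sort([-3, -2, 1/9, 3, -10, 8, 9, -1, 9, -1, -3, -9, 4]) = [-10, -9, -3, -3, -2, -1, -1, 1/9, 3, 4, 8, 9, 9]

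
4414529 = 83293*53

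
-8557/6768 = -1-1789/6768 ≈ -1.26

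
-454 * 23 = -10442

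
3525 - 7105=-3580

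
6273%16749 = 6273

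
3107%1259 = 589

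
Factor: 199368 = 2^3*3^3*13^1*71^1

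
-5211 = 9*(-579) 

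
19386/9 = 2154 = 2154.00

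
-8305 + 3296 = -5009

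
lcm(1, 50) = 50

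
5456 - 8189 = -2733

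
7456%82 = 76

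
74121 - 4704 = 69417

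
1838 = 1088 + 750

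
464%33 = 2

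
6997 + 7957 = 14954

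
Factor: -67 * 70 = -1 * 2^1 * 5^1 * 7^1 * 67^1 = -4690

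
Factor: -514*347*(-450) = 2^2*3^2*5^2*257^1*347^1 = 80261100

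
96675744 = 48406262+48269482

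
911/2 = 455 + 1/2 = 455.50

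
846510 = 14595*58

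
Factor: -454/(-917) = 2^1 * 7^(-1) * 131^(-1) * 227^1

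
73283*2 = 146566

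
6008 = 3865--2143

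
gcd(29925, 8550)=4275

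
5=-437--442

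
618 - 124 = 494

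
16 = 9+7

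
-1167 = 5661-6828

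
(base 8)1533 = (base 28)12j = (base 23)1e8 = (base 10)859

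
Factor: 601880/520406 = 2^2*5^1*41^1*709^(-1) = 820/709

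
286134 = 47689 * 6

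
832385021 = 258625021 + 573760000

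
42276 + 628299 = 670575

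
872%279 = 35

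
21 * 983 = 20643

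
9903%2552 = 2247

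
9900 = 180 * 55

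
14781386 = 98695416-83914030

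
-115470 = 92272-207742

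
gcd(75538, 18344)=2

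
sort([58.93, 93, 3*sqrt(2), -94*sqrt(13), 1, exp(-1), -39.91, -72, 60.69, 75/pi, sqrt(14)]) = [-94*sqrt(13), -72, -39.91, exp(-1), 1, sqrt(14), 3*sqrt(2), 75/pi, 58.93, 60.69, 93]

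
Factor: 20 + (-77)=-1*3^1*19^1=-57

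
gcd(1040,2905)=5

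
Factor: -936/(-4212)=2^1*3^(-2)=2/9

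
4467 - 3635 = 832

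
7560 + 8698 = 16258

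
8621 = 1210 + 7411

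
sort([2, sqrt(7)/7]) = [sqrt(7)/7, 2]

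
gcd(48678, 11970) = 798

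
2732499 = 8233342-5500843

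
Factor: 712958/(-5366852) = -1 * 2^(-1) * 356479^1 * 1341713^(-1) = -356479/2683426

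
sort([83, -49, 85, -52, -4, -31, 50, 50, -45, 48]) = [-52, -49, -45, -31, -4, 48, 50, 50, 83, 85]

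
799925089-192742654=607182435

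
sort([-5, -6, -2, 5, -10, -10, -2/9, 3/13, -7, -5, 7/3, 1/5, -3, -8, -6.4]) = [-10, -10, -8, -7, -6.4, -6, -5, -5, -3, -2, -2/9, 1/5, 3/13, 7/3, 5]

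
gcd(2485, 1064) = 7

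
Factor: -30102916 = -1*2^2*19^1*396091^1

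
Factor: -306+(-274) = -1*2^2*5^1*29^1 = -580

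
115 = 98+17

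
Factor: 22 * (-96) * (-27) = 2^6 * 3^4 * 11^1 = 57024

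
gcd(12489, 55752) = 69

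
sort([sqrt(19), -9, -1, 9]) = [-9, -1, sqrt(19), 9]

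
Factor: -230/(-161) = 2^1 * 5^1 * 7^(-1) = 10/7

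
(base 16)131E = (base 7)20161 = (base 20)C4E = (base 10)4894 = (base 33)4GA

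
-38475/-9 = 4275 = 4275.00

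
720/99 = 80/11 ≈ 7.27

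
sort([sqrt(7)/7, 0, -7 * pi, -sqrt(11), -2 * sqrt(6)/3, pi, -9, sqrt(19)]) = [-7 * pi, -9, -sqrt(11), -2 * sqrt(6)/3, 0, sqrt(7)/7, pi, sqrt(19)]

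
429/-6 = -143/2 = -71.50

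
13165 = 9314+3851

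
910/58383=70/4491 ≈ 0.0156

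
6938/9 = 770 + 8/9 ≈ 770.89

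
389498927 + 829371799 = 1218870726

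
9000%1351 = 894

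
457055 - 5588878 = -5131823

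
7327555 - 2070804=5256751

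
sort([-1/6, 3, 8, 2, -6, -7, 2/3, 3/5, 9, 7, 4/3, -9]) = [-9, -7, -6, -1/6, 3/5, 2/3, 4/3, 2, 3, 7, 8, 9]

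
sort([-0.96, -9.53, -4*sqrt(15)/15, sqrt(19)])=[-9.53, -4*sqrt(15)/15, -0.96, sqrt(19)]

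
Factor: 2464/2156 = 2^3*7^(-1) = 8/7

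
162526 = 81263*2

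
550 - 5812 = -5262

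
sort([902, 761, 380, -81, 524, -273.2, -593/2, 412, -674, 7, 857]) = [-674, -593/2, -273.2, -81, 7, 380, 412, 524, 761, 857, 902]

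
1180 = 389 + 791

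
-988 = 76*(-13)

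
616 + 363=979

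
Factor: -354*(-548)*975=2^3*3^2*5^2*13^1*59^1*137^1=189142200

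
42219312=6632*6366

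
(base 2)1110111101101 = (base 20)j31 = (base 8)16755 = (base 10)7661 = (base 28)9lh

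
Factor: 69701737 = 7^1*9957391^1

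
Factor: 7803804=2^2 * 3^1 * 650317^1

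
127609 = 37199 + 90410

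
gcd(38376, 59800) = 104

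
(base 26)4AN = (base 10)2987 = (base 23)5EK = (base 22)63H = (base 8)5653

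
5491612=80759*68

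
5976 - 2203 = 3773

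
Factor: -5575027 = -1*83^1*67169^1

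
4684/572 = 1171/143 ≈ 8.19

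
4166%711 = 611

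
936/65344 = 117/8168≈0.0143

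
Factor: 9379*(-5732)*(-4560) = 2^6*3^1*5^1*19^1*83^1*113^1*1433^1 = 245147551680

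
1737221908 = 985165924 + 752055984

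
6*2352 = 14112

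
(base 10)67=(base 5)232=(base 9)74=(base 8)103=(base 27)2d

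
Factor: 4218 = 2^1 * 3^1 * 19^1 * 37^1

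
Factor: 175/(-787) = -1 * 5^2 * 7^1 * 787^(-1)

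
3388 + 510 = 3898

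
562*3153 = 1771986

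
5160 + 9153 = 14313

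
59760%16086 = 11502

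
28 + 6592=6620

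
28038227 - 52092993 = -24054766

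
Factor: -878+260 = -1*2^1*3^1*103^1 = -618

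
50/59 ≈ 0.847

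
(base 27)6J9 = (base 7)20163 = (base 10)4896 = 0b1001100100000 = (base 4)1030200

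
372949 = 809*461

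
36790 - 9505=27285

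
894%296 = 6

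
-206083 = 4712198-4918281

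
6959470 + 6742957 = 13702427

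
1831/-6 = -305 - 1/6≈-305.17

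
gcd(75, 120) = 15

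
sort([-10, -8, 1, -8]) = [-10, -8, -8, 1]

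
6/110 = 3/55 ≈ 0.0545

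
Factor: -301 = -1*7^1*43^1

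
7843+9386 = 17229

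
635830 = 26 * 24455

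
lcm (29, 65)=1885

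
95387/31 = 3077 = 3077.00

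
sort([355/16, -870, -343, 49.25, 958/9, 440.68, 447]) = [-870, -343, 355/16, 49.25, 958/9, 440.68, 447]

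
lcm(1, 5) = 5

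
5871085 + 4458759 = 10329844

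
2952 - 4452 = -1500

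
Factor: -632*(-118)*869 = 2^4*11^1*59^1*79^2 = 64806544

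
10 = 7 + 3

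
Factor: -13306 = -1*2^1*6653^1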